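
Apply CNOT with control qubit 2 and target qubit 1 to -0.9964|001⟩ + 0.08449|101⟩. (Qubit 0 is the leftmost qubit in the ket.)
-0.9964|011⟩ + 0.08449|111⟩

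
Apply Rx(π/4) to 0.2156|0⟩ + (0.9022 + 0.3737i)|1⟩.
(0.3422 - 0.3453i)|0⟩ + (0.8335 + 0.2627i)|1⟩

Rx(π/4) = [[cos(θ/2), −i·sin(θ/2)], [−i·sin(θ/2), cos(θ/2)]]; θ = π/4, cos(θ/2) ≈ 0.92388, sin(θ/2) ≈ 0.382683.
With a = amp(|0⟩) = 0.2156 and b = amp(|1⟩) = (0.9022 + 0.3737i):
new amp(|0⟩) = (0.92388)·a + (-0.382683i)·b = (0.3422 - 0.3453i)
new amp(|1⟩) = (-0.382683i)·a + (0.92388)·b = (0.8335 + 0.2627i)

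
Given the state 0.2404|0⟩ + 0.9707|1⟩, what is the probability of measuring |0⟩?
0.05779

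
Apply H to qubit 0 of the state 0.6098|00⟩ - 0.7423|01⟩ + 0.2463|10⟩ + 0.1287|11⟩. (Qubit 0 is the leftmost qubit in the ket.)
0.6054|00⟩ - 0.4339|01⟩ + 0.257|10⟩ - 0.6159|11⟩

H on qubit 0 mixes each pair of kets that differ only in qubit 0: amplitudes (a, b) of (|…0…⟩, |…1…⟩) become ((a + b)/√2, (a − b)/√2). Kets absent from the input have amplitude 0.
(|00⟩, |10⟩): (a, b) = (0.6098, 0.2463) → (0.6054, 0.257)
(|01⟩, |11⟩): (a, b) = (-0.7423, 0.1287) → (-0.4339, -0.6159)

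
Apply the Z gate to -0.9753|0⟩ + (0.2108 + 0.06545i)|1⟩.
-0.9753|0⟩ + (-0.2108 - 0.06545i)|1⟩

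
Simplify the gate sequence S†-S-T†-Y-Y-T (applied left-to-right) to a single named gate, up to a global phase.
I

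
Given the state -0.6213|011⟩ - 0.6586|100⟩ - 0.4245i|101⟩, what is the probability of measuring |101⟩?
0.1802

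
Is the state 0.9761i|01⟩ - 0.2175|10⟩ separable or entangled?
Entangled

Writing the state as a|00⟩ + b|01⟩ + c|10⟩ + d|11⟩, it is a product state iff ad − bc = 0.
Here (a, b, c, d) = (0, 0.9761i, -0.2175, 0): ad − bc = (0)(0) − (0.9761i)(-0.2175) = 0.2123i ≠ 0, so the state is entangled.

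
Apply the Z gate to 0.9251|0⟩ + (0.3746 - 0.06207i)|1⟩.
0.9251|0⟩ + (-0.3746 + 0.06207i)|1⟩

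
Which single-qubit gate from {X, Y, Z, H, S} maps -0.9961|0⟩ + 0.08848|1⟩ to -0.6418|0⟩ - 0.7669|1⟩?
H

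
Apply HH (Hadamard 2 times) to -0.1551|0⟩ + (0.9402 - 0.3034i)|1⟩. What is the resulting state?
-0.1551|0⟩ + (0.9402 - 0.3034i)|1⟩

H² = I, so an even number of Hadamards cancels: H^2 = I and the state is unchanged.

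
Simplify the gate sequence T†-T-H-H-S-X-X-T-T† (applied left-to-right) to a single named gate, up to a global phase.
S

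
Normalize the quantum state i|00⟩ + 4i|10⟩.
0.2425i|00⟩ + 0.9701i|10⟩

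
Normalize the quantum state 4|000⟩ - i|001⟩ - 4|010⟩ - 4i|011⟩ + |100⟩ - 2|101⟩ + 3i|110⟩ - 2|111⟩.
0.4887|000⟩ - 0.1222i|001⟩ - 0.4887|010⟩ - 0.4887i|011⟩ + 0.1222|100⟩ - 0.2443|101⟩ + 0.3665i|110⟩ - 0.2443|111⟩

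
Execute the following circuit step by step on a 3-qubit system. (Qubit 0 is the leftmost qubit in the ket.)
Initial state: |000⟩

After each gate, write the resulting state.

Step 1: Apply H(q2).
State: 1/√2|000⟩ + 1/√2|001⟩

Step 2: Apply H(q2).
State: |000⟩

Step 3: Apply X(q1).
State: |010⟩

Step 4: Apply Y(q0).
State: i|110⟩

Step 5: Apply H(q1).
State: (1/√2)i|100⟩ - (1/√2)i|110⟩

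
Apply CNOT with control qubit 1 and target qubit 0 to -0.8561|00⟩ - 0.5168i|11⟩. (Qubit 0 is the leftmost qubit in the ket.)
-0.8561|00⟩ - 0.5168i|01⟩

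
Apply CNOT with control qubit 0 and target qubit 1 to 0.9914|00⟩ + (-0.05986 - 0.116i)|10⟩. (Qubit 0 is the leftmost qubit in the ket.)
0.9914|00⟩ + (-0.05986 - 0.116i)|11⟩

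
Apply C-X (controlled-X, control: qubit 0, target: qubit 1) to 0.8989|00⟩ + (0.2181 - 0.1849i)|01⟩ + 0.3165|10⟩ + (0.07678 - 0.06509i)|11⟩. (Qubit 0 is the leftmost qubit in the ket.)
0.8989|00⟩ + (0.2181 - 0.1849i)|01⟩ + (0.07678 - 0.06509i)|10⟩ + 0.3165|11⟩

C-X leaves the control-|0⟩ kets |00⟩, |01⟩ unchanged and applies X to qubit 1 on the control-|1⟩ pair (|10⟩, |11⟩).
X = [[0, 1], [1, 0]].
With a = amp(|10⟩) = 0.3165 and b = amp(|11⟩) = (0.07678 - 0.06509i):
new amp(|10⟩) = (1)·b = (0.07678 - 0.06509i)
new amp(|11⟩) = (1)·a = 0.3165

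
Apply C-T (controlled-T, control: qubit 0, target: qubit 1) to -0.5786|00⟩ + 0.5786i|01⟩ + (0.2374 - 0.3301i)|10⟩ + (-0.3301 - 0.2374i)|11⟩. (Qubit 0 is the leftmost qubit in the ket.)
-0.5786|00⟩ + 0.5786i|01⟩ + (0.2374 - 0.3301i)|10⟩ + (-0.06555 - 0.4013i)|11⟩

C-T leaves the control-|0⟩ kets |00⟩, |01⟩ unchanged and applies T to qubit 1 on the control-|1⟩ pair (|10⟩, |11⟩).
T = [[1, 0], [0, (1/√2 + (1/√2)i)]].
With a = amp(|10⟩) = (0.2374 - 0.3301i) and b = amp(|11⟩) = (-0.3301 - 0.2374i):
new amp(|10⟩) = (1)·a = (0.2374 - 0.3301i)
new amp(|11⟩) = (1/√2 + (1/√2)i)·b = (-0.06555 - 0.4013i)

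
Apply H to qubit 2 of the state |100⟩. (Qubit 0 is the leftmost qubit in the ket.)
1/√2|100⟩ + 1/√2|101⟩

H on qubit 2 mixes each pair of kets that differ only in qubit 2: amplitudes (a, b) of (|…0…⟩, |…1…⟩) become ((a + b)/√2, (a − b)/√2). Kets absent from the input have amplitude 0.
(|100⟩, |101⟩): (a, b) = (1, 0) → (1/√2, 1/√2)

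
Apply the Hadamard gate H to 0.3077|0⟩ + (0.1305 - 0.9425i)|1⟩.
(0.3099 - 0.6664i)|0⟩ + (0.1253 + 0.6664i)|1⟩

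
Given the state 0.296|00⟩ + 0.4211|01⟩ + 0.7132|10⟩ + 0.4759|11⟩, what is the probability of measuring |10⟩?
0.5087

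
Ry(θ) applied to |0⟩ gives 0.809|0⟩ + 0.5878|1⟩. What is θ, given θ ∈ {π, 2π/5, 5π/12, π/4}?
2π/5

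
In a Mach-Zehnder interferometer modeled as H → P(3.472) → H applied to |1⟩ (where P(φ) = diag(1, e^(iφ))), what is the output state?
(0.973 + 0.1622i)|0⟩ + (0.02704 - 0.1622i)|1⟩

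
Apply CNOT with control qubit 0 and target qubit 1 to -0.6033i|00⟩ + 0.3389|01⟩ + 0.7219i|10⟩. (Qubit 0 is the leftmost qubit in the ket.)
-0.6033i|00⟩ + 0.3389|01⟩ + 0.7219i|11⟩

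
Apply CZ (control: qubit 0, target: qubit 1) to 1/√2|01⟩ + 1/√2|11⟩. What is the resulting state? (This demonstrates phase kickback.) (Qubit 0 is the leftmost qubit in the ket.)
1/√2|01⟩ - 1/√2|11⟩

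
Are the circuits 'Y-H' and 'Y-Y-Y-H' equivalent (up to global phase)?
Yes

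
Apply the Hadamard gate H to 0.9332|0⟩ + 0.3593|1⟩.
0.9139|0⟩ + 0.4058|1⟩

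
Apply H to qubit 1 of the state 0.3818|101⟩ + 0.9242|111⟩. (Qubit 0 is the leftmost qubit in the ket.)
0.9235|101⟩ - 0.3835|111⟩

H on qubit 1 mixes each pair of kets that differ only in qubit 1: amplitudes (a, b) of (|…0…⟩, |…1…⟩) become ((a + b)/√2, (a − b)/√2). Kets absent from the input have amplitude 0.
(|101⟩, |111⟩): (a, b) = (0.3818, 0.9242) → (0.9235, -0.3835)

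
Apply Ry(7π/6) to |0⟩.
-0.2588|0⟩ + 0.9659|1⟩

Ry(7π/6) = [[cos(θ/2), −sin(θ/2)], [sin(θ/2), cos(θ/2)]]; θ = 7π/6, cos(θ/2) ≈ -0.258819, sin(θ/2) ≈ 0.965926.
With a = amp(|0⟩) = 1 and b = amp(|1⟩) = 0:
new amp(|0⟩) = (-0.258819)·a + (-0.965926)·b = -0.2588
new amp(|1⟩) = (0.965926)·a + (-0.258819)·b = 0.9659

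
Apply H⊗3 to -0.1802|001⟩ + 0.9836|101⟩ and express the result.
0.284|000⟩ - 0.284|001⟩ + 0.284|010⟩ - 0.284|011⟩ - 0.4115|100⟩ + 0.4115|101⟩ - 0.4115|110⟩ + 0.4115|111⟩

H⊗3 gives amp(|y⟩) = (1/2√2) Σ_x (−1)^(x·y) amp(|x⟩), where x·y is the number of positions in which both x and y have a 1.
|000⟩: (-0.1802 + 0.9836)/(2√2) = 0.284
|001⟩: (0.1802 - 0.9836)/(2√2) = -0.284
|010⟩: (-0.1802 + 0.9836)/(2√2) = 0.284
|011⟩: (0.1802 - 0.9836)/(2√2) = -0.284
|100⟩: (-0.1802 - 0.9836)/(2√2) = -0.4115
|101⟩: (0.1802 + 0.9836)/(2√2) = 0.4115
|110⟩: (-0.1802 - 0.9836)/(2√2) = -0.4115
|111⟩: (0.1802 + 0.9836)/(2√2) = 0.4115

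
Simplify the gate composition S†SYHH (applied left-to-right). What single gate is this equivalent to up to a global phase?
Y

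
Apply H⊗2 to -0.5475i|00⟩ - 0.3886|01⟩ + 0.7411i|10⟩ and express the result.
(-0.1943 + 0.0968i)|00⟩ + (0.1943 + 0.0968i)|01⟩ + (-0.1943 - 0.6443i)|10⟩ + (0.1943 - 0.6443i)|11⟩

H⊗2 gives amp(|y⟩) = (1/2) Σ_x (−1)^(x·y) amp(|x⟩), where x·y is the number of positions in which both x and y have a 1.
|00⟩: (-0.5475i - 0.3886 + 0.7411i)/2 = (-0.1943 + 0.0968i)
|01⟩: (-0.5475i + 0.3886 + 0.7411i)/2 = (0.1943 + 0.0968i)
|10⟩: (-0.5475i - 0.3886 - 0.7411i)/2 = (-0.1943 - 0.6443i)
|11⟩: (-0.5475i + 0.3886 - 0.7411i)/2 = (0.1943 - 0.6443i)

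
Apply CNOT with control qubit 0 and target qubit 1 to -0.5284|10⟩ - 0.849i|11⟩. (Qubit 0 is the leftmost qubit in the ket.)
-0.849i|10⟩ - 0.5284|11⟩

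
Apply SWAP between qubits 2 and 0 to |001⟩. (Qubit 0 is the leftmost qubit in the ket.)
|100⟩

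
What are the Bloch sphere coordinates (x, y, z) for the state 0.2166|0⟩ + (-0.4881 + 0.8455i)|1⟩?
(-0.2114, 0.3663, -0.9062)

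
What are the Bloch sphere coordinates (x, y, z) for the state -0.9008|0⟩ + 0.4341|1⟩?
(-0.7821, 0, 0.623)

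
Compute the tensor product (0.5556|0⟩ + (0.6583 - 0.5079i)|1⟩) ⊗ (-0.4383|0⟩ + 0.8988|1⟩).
-0.2435|00⟩ + 0.4994|01⟩ + (-0.2885 + 0.2226i)|10⟩ + (0.5917 - 0.4565i)|11⟩

amp(|b₁b₂…⟩) = product of the factor amplitudes for bits b₁, b₂, …; only kets whose every factor amplitude is nonzero survive.
|00⟩: (0.5556)(-0.4383) = -0.2435
|01⟩: (0.5556)(0.8988) = 0.4994
|10⟩: (0.6583 - 0.5079i)(-0.4383) = (-0.2885 + 0.2226i)
|11⟩: (0.6583 - 0.5079i)(0.8988) = (0.5917 - 0.4565i)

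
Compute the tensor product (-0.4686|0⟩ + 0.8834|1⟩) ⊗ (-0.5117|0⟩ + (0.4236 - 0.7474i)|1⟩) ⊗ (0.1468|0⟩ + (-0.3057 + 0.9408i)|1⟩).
0.0352|000⟩ + (-0.0733 + 0.2256i)|001⟩ + (-0.02914 + 0.05141i)|010⟩ + (-0.2688 - 0.2938i)|011⟩ - 0.06636|100⟩ + (0.1382 - 0.4253i)|101⟩ + (0.05493 - 0.09693i)|110⟩ + (0.5068 + 0.5539i)|111⟩

amp(|b₁b₂…⟩) = product of the factor amplitudes for bits b₁, b₂, …; only kets whose every factor amplitude is nonzero survive.
|000⟩: (-0.4686)(-0.5117)(0.1468) = 0.0352
|001⟩: (-0.4686)(-0.5117)(-0.3057 + 0.9408i) = (-0.0733 + 0.2256i)
|010⟩: (-0.4686)(0.4236 - 0.7474i)(0.1468) = (-0.02914 + 0.05141i)
|011⟩: (-0.4686)(0.4236 - 0.7474i)(-0.3057 + 0.9408i) = (-0.2688 - 0.2938i)
|100⟩: (0.8834)(-0.5117)(0.1468) = -0.06636
|101⟩: (0.8834)(-0.5117)(-0.3057 + 0.9408i) = (0.1382 - 0.4253i)
|110⟩: (0.8834)(0.4236 - 0.7474i)(0.1468) = (0.05493 - 0.09693i)
|111⟩: (0.8834)(0.4236 - 0.7474i)(-0.3057 + 0.9408i) = (0.5068 + 0.5539i)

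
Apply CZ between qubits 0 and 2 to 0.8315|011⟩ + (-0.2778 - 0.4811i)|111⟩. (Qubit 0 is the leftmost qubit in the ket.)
0.8315|011⟩ + (0.2778 + 0.4811i)|111⟩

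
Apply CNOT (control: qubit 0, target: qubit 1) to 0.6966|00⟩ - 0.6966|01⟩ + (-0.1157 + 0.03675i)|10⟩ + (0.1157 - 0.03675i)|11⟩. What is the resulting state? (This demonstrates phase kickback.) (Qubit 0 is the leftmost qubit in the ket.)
0.6966|00⟩ - 0.6966|01⟩ + (0.1157 - 0.03675i)|10⟩ + (-0.1157 + 0.03675i)|11⟩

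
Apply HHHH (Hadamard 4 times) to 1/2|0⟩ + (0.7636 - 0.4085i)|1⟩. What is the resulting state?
1/2|0⟩ + (0.7636 - 0.4085i)|1⟩

H² = I, so an even number of Hadamards cancels: H^4 = I and the state is unchanged.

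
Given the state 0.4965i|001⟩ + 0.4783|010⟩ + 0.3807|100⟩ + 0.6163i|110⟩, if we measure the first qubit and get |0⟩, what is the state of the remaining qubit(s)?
0.7202i|01⟩ + 0.6938|10⟩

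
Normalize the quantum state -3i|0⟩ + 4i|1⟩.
-0.6i|0⟩ + 0.8i|1⟩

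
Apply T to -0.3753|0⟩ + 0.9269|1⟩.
-0.3753|0⟩ + (0.6554 + 0.6554i)|1⟩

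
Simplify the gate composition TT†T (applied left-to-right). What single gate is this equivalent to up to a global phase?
T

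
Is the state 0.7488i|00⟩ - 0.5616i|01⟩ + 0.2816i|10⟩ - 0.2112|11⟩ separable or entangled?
Entangled

Writing the state as a|00⟩ + b|01⟩ + c|10⟩ + d|11⟩, it is a product state iff ad − bc = 0.
Here (a, b, c, d) = (0.7488i, -0.5616i, 0.2816i, -0.2112): ad − bc = (0.7488i)(-0.2112) − (-0.5616i)(0.2816i) = (-0.1581 - 0.1581i) ≠ 0, so the state is entangled.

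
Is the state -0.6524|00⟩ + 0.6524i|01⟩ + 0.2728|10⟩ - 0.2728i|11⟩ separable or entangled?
Separable

Writing the state as a|00⟩ + b|01⟩ + c|10⟩ + d|11⟩, it is a product state iff ad − bc = 0.
Here (a, b, c, d) = (-0.6524, 0.6524i, 0.2728, -0.2728i): ad − bc = (-0.6524)(-0.2728i) − (0.6524i)(0.2728) = 0, so the state is separable.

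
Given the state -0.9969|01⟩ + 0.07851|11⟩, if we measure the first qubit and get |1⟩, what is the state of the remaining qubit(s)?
|1⟩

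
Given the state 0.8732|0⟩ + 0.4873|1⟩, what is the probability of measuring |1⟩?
0.2375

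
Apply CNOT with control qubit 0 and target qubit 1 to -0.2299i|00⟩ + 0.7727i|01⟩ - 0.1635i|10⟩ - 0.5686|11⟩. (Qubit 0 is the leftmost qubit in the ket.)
-0.2299i|00⟩ + 0.7727i|01⟩ - 0.5686|10⟩ - 0.1635i|11⟩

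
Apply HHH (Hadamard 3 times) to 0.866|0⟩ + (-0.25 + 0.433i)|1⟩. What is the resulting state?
(0.4356 + 0.3062i)|0⟩ + (0.7891 - 0.3062i)|1⟩

H² = I, so H^3 = H: a single Hadamard. With (a, b) = (0.866, (-0.25 + 0.433i)), H gives ((a + b)/√2, (a − b)/√2) = ((0.4356 + 0.3062i), (0.7891 - 0.3062i)).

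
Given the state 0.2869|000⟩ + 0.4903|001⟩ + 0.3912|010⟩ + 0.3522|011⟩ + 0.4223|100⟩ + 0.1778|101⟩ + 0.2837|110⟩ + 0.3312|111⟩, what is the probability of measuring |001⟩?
0.2404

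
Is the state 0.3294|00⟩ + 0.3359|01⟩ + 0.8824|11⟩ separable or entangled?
Entangled

Writing the state as a|00⟩ + b|01⟩ + c|10⟩ + d|11⟩, it is a product state iff ad − bc = 0.
Here (a, b, c, d) = (0.3294, 0.3359, 0, 0.8824): ad − bc = (0.3294)(0.8824) − (0.3359)(0) = 0.2907 ≠ 0, so the state is entangled.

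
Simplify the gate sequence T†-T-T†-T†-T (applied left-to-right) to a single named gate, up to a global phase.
T†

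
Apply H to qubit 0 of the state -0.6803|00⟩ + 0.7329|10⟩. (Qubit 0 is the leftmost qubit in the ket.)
0.03719|00⟩ - 0.9993|10⟩

H on qubit 0 mixes each pair of kets that differ only in qubit 0: amplitudes (a, b) of (|…0…⟩, |…1…⟩) become ((a + b)/√2, (a − b)/√2). Kets absent from the input have amplitude 0.
(|00⟩, |10⟩): (a, b) = (-0.6803, 0.7329) → (0.03719, -0.9993)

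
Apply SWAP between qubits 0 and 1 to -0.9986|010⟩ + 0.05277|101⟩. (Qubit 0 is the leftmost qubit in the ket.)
0.05277|011⟩ - 0.9986|100⟩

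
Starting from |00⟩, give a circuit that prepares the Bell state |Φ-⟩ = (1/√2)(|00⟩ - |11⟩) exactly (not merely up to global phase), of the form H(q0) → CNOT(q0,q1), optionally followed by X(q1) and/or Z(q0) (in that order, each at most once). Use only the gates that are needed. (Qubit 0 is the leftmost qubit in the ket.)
H(q0) → CNOT(q0,q1) → Z(q0)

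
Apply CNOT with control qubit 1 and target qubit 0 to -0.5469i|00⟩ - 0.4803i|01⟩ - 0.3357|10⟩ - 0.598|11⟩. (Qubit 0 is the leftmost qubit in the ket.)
-0.5469i|00⟩ - 0.598|01⟩ - 0.3357|10⟩ - 0.4803i|11⟩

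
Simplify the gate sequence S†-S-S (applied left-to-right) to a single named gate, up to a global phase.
S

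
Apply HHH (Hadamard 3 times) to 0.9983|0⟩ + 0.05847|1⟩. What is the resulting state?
0.7472|0⟩ + 0.6646|1⟩

H² = I, so H^3 = H: a single Hadamard. With (a, b) = (0.9983, 0.05847), H gives ((a + b)/√2, (a − b)/√2) = (0.7472, 0.6646).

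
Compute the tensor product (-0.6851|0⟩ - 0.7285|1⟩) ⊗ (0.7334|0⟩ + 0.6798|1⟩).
-0.5025|00⟩ - 0.4657|01⟩ - 0.5343|10⟩ - 0.4952|11⟩

amp(|b₁b₂…⟩) = product of the factor amplitudes for bits b₁, b₂, …; only kets whose every factor amplitude is nonzero survive.
|00⟩: (-0.6851)(0.7334) = -0.5025
|01⟩: (-0.6851)(0.6798) = -0.4657
|10⟩: (-0.7285)(0.7334) = -0.5343
|11⟩: (-0.7285)(0.6798) = -0.4952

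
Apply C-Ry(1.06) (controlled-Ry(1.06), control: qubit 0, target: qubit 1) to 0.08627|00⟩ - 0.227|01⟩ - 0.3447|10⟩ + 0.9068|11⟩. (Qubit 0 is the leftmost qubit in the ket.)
0.08627|00⟩ - 0.227|01⟩ - 0.7558|10⟩ + 0.6081|11⟩

C-Ry(1.06) leaves the control-|0⟩ kets |00⟩, |01⟩ unchanged and applies Ry(1.06) to qubit 1 on the control-|1⟩ pair (|10⟩, |11⟩).
Ry(1.06) = [[cos(θ/2), −sin(θ/2)], [sin(θ/2), cos(θ/2)]]; θ = 1.06, cos(θ/2) ≈ 0.862807, sin(θ/2) ≈ 0.505533.
With a = amp(|10⟩) = -0.3447 and b = amp(|11⟩) = 0.9068:
new amp(|10⟩) = (0.862807)·a + (-0.505533)·b = -0.7558
new amp(|11⟩) = (0.505533)·a + (0.862807)·b = 0.6081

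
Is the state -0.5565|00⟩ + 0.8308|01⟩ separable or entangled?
Separable

Writing the state as a|00⟩ + b|01⟩ + c|10⟩ + d|11⟩, it is a product state iff ad − bc = 0.
Here (a, b, c, d) = (-0.5565, 0.8308, 0, 0): ad − bc = (-0.5565)(0) − (0.8308)(0) = 0, so the state is separable.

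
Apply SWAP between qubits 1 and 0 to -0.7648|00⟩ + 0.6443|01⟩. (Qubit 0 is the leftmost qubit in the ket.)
-0.7648|00⟩ + 0.6443|10⟩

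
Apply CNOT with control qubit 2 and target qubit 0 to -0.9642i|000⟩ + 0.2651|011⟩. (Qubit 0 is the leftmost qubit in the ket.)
-0.9642i|000⟩ + 0.2651|111⟩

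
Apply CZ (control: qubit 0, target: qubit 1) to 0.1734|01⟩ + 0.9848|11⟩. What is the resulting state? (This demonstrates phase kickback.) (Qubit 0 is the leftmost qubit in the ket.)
0.1734|01⟩ - 0.9848|11⟩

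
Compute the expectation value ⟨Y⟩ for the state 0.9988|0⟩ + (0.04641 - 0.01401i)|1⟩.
-0.02799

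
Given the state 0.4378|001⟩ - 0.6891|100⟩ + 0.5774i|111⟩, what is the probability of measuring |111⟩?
0.3334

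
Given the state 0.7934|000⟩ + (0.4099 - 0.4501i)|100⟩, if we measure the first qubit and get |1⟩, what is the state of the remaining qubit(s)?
(0.6733 - 0.7394i)|00⟩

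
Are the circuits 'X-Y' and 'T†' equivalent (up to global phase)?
No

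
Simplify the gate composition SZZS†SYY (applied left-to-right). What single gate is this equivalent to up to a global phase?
S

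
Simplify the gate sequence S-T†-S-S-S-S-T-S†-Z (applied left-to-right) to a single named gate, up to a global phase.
Z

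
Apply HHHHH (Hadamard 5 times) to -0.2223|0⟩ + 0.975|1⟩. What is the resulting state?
0.5322|0⟩ - 0.8466|1⟩

H² = I, so H^5 = H: a single Hadamard. With (a, b) = (-0.2223, 0.975), H gives ((a + b)/√2, (a − b)/√2) = (0.5322, -0.8466).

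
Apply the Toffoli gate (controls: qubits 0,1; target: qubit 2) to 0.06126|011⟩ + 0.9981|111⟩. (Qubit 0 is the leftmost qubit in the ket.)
0.06126|011⟩ + 0.9981|110⟩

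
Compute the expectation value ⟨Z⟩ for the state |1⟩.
-1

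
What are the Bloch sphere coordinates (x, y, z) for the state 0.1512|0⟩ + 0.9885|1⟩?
(0.2989, 0, -0.9543)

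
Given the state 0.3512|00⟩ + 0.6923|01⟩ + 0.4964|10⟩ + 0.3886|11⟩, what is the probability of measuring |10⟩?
0.2464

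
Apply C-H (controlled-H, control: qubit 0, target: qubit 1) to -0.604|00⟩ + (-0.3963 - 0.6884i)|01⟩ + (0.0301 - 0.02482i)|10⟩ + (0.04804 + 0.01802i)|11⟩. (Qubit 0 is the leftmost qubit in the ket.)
-0.604|00⟩ + (-0.3963 - 0.6884i)|01⟩ + (0.05525 - 0.004808i)|10⟩ + (-0.01269 - 0.03029i)|11⟩

C-H leaves the control-|0⟩ kets |00⟩, |01⟩ unchanged and applies H to qubit 1 on the control-|1⟩ pair (|10⟩, |11⟩).
H = [[1/√2, 1/√2], [1/√2, -1/√2]].
With a = amp(|10⟩) = (0.0301 - 0.02482i) and b = amp(|11⟩) = (0.04804 + 0.01802i):
new amp(|10⟩) = (1/√2)·a + (1/√2)·b = (0.05525 - 0.004808i)
new amp(|11⟩) = (1/√2)·a + (-1/√2)·b = (-0.01269 - 0.03029i)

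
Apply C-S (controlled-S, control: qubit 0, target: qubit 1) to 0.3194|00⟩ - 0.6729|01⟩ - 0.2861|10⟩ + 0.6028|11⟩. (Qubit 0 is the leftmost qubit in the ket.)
0.3194|00⟩ - 0.6729|01⟩ - 0.2861|10⟩ + 0.6028i|11⟩

C-S leaves the control-|0⟩ kets |00⟩, |01⟩ unchanged and applies S to qubit 1 on the control-|1⟩ pair (|10⟩, |11⟩).
S = [[1, 0], [0, i]].
With a = amp(|10⟩) = -0.2861 and b = amp(|11⟩) = 0.6028:
new amp(|10⟩) = (1)·a = -0.2861
new amp(|11⟩) = (i)·b = 0.6028i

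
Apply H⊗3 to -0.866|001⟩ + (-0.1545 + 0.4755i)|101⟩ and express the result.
(-0.3608 + 0.1681i)|000⟩ + (0.3608 - 0.1681i)|001⟩ + (-0.3608 + 0.1681i)|010⟩ + (0.3608 - 0.1681i)|011⟩ + (-0.2516 - 0.1681i)|100⟩ + (0.2516 + 0.1681i)|101⟩ + (-0.2516 - 0.1681i)|110⟩ + (0.2516 + 0.1681i)|111⟩

H⊗3 gives amp(|y⟩) = (1/2√2) Σ_x (−1)^(x·y) amp(|x⟩), where x·y is the number of positions in which both x and y have a 1.
|000⟩: (-0.866 + (-0.1545 + 0.4755i))/(2√2) = (-0.3608 + 0.1681i)
|001⟩: (0.866 - (-0.1545 + 0.4755i))/(2√2) = (0.3608 - 0.1681i)
|010⟩: (-0.866 + (-0.1545 + 0.4755i))/(2√2) = (-0.3608 + 0.1681i)
|011⟩: (0.866 - (-0.1545 + 0.4755i))/(2√2) = (0.3608 - 0.1681i)
|100⟩: (-0.866 - (-0.1545 + 0.4755i))/(2√2) = (-0.2516 - 0.1681i)
|101⟩: (0.866 + (-0.1545 + 0.4755i))/(2√2) = (0.2516 + 0.1681i)
|110⟩: (-0.866 - (-0.1545 + 0.4755i))/(2√2) = (-0.2516 - 0.1681i)
|111⟩: (0.866 + (-0.1545 + 0.4755i))/(2√2) = (0.2516 + 0.1681i)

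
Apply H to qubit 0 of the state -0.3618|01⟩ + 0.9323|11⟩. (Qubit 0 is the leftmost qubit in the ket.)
0.4034|01⟩ - 0.9151|11⟩

H on qubit 0 mixes each pair of kets that differ only in qubit 0: amplitudes (a, b) of (|…0…⟩, |…1…⟩) become ((a + b)/√2, (a − b)/√2). Kets absent from the input have amplitude 0.
(|01⟩, |11⟩): (a, b) = (-0.3618, 0.9323) → (0.4034, -0.9151)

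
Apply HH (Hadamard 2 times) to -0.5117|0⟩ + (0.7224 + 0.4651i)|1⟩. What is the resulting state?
-0.5117|0⟩ + (0.7224 + 0.4651i)|1⟩

H² = I, so an even number of Hadamards cancels: H^2 = I and the state is unchanged.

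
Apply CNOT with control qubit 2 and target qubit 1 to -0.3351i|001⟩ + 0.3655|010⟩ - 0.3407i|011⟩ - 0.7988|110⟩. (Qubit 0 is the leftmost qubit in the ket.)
-0.3407i|001⟩ + 0.3655|010⟩ - 0.3351i|011⟩ - 0.7988|110⟩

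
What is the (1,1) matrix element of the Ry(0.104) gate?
0.9986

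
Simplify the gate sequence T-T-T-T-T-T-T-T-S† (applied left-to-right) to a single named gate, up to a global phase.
S†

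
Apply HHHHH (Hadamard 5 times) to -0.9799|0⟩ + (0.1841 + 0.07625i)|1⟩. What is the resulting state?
(-0.5627 + 0.05392i)|0⟩ + (-0.8231 - 0.05392i)|1⟩

H² = I, so H^5 = H: a single Hadamard. With (a, b) = (-0.9799, (0.1841 + 0.07625i)), H gives ((a + b)/√2, (a − b)/√2) = ((-0.5627 + 0.05392i), (-0.8231 - 0.05392i)).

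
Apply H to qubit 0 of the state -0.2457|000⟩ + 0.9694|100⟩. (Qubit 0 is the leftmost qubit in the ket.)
0.5117|000⟩ - 0.8592|100⟩

H on qubit 0 mixes each pair of kets that differ only in qubit 0: amplitudes (a, b) of (|…0…⟩, |…1…⟩) become ((a + b)/√2, (a − b)/√2). Kets absent from the input have amplitude 0.
(|000⟩, |100⟩): (a, b) = (-0.2457, 0.9694) → (0.5117, -0.8592)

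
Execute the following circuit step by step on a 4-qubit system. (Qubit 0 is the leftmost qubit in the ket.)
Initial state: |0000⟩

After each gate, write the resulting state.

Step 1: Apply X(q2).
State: |0010⟩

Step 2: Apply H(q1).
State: 1/√2|0010⟩ + 1/√2|0110⟩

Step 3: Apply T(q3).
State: 1/√2|0010⟩ + 1/√2|0110⟩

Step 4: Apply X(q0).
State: 1/√2|1010⟩ + 1/√2|1110⟩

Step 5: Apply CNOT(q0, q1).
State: 1/√2|1010⟩ + 1/√2|1110⟩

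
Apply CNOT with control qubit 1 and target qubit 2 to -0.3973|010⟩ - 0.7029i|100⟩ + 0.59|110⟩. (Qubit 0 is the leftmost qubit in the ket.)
-0.3973|011⟩ - 0.7029i|100⟩ + 0.59|111⟩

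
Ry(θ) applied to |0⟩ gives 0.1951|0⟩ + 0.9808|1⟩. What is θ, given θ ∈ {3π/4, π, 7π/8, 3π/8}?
7π/8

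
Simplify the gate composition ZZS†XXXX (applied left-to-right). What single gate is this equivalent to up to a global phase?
S†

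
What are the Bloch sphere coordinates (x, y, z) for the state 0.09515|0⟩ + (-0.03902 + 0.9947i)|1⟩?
(-0.007426, 0.1893, -0.9819)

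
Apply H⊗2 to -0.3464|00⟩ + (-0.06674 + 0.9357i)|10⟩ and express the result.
(-0.2066 + 0.4679i)|00⟩ + (-0.2066 + 0.4679i)|01⟩ + (-0.1398 - 0.4679i)|10⟩ + (-0.1398 - 0.4679i)|11⟩

H⊗2 gives amp(|y⟩) = (1/2) Σ_x (−1)^(x·y) amp(|x⟩), where x·y is the number of positions in which both x and y have a 1.
|00⟩: (-0.3464 + (-0.06674 + 0.9357i))/2 = (-0.2066 + 0.4679i)
|01⟩: (-0.3464 + (-0.06674 + 0.9357i))/2 = (-0.2066 + 0.4679i)
|10⟩: (-0.3464 - (-0.06674 + 0.9357i))/2 = (-0.1398 - 0.4679i)
|11⟩: (-0.3464 - (-0.06674 + 0.9357i))/2 = (-0.1398 - 0.4679i)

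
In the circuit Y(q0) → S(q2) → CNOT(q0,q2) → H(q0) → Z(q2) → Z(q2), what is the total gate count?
6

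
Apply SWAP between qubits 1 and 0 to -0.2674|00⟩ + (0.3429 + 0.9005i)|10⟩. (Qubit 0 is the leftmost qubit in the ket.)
-0.2674|00⟩ + (0.3429 + 0.9005i)|01⟩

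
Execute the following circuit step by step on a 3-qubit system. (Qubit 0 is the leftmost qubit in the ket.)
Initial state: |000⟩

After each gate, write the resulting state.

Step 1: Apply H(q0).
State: 1/√2|000⟩ + 1/√2|100⟩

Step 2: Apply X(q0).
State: 1/√2|000⟩ + 1/√2|100⟩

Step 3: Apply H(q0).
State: |000⟩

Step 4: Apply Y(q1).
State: i|010⟩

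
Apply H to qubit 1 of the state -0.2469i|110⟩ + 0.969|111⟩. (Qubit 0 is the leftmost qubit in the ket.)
-0.1746i|100⟩ + 0.6852|101⟩ + 0.1746i|110⟩ - 0.6852|111⟩

H on qubit 1 mixes each pair of kets that differ only in qubit 1: amplitudes (a, b) of (|…0…⟩, |…1…⟩) become ((a + b)/√2, (a − b)/√2). Kets absent from the input have amplitude 0.
(|100⟩, |110⟩): (a, b) = (0, -0.2469i) → (-0.1746i, 0.1746i)
(|101⟩, |111⟩): (a, b) = (0, 0.969) → (0.6852, -0.6852)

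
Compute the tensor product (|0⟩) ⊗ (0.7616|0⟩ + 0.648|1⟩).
0.7616|00⟩ + 0.648|01⟩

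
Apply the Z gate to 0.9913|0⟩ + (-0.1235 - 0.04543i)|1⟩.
0.9913|0⟩ + (0.1235 + 0.04543i)|1⟩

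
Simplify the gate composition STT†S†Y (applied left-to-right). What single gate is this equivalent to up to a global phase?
Y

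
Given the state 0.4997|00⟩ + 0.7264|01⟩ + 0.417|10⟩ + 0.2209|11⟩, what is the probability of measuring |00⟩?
0.2497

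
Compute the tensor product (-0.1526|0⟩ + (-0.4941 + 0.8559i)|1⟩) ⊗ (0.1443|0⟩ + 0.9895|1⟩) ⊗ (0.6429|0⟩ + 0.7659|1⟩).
-0.01416|000⟩ - 0.01687|001⟩ - 0.09708|010⟩ - 0.1156|011⟩ + (-0.04584 + 0.0794i)|100⟩ + (-0.05461 + 0.09459i)|101⟩ + (-0.3143 + 0.5445i)|110⟩ + (-0.3745 + 0.6487i)|111⟩

amp(|b₁b₂…⟩) = product of the factor amplitudes for bits b₁, b₂, …; only kets whose every factor amplitude is nonzero survive.
|000⟩: (-0.1526)(0.1443)(0.6429) = -0.01416
|001⟩: (-0.1526)(0.1443)(0.7659) = -0.01687
|010⟩: (-0.1526)(0.9895)(0.6429) = -0.09708
|011⟩: (-0.1526)(0.9895)(0.7659) = -0.1156
|100⟩: (-0.4941 + 0.8559i)(0.1443)(0.6429) = (-0.04584 + 0.0794i)
|101⟩: (-0.4941 + 0.8559i)(0.1443)(0.7659) = (-0.05461 + 0.09459i)
|110⟩: (-0.4941 + 0.8559i)(0.9895)(0.6429) = (-0.3143 + 0.5445i)
|111⟩: (-0.4941 + 0.8559i)(0.9895)(0.7659) = (-0.3745 + 0.6487i)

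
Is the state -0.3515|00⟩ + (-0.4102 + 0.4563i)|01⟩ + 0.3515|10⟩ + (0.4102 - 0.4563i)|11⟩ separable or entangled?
Separable

Writing the state as a|00⟩ + b|01⟩ + c|10⟩ + d|11⟩, it is a product state iff ad − bc = 0.
Here (a, b, c, d) = (-0.3515, (-0.4102 + 0.4563i), 0.3515, (0.4102 - 0.4563i)): ad − bc = (-0.3515)(0.4102 - 0.4563i) − (-0.4102 + 0.4563i)(0.3515) = 0, so the state is separable.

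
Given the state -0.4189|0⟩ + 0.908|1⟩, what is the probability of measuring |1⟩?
0.8245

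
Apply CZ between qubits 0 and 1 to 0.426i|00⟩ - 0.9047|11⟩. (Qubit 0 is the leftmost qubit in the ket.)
0.426i|00⟩ + 0.9047|11⟩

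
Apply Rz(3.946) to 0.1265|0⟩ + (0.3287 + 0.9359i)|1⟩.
(-0.04952 - 0.1164i)|0⟩ + (-0.9899 - 0.06389i)|1⟩

Rz(3.946) = [[e^(−iθ/2), 0], [0, e^(iθ/2)]] with e^(±iθ/2) = cos(θ/2) ± i·sin(θ/2); θ = 3.946, cos(θ/2) ≈ -0.391447, sin(θ/2) ≈ 0.920201.
With a = amp(|0⟩) = 0.1265 and b = amp(|1⟩) = (0.3287 + 0.9359i):
new amp(|0⟩) = (-0.391447 - 0.920201i)·a = (-0.04952 - 0.1164i)
new amp(|1⟩) = (-0.391447 + 0.920201i)·b = (-0.9899 - 0.06389i)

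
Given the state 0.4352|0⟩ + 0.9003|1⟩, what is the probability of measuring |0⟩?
0.1894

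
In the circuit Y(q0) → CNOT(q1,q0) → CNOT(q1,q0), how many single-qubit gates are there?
1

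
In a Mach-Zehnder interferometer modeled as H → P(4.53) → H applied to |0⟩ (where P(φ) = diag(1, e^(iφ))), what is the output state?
(0.4093 - 0.4917i)|0⟩ + (0.5907 + 0.4917i)|1⟩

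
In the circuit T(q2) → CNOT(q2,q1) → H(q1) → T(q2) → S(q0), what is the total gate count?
5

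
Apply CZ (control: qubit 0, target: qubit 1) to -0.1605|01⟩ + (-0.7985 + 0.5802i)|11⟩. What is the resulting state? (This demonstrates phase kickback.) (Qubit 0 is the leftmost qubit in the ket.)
-0.1605|01⟩ + (0.7985 - 0.5802i)|11⟩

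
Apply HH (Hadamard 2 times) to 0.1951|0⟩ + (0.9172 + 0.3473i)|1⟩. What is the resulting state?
0.1951|0⟩ + (0.9172 + 0.3473i)|1⟩

H² = I, so an even number of Hadamards cancels: H^2 = I and the state is unchanged.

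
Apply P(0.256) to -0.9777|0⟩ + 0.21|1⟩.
-0.9777|0⟩ + (0.2032 + 0.05317i)|1⟩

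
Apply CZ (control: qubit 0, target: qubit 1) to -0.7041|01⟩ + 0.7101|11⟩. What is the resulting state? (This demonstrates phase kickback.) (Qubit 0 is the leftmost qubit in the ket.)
-0.7041|01⟩ - 0.7101|11⟩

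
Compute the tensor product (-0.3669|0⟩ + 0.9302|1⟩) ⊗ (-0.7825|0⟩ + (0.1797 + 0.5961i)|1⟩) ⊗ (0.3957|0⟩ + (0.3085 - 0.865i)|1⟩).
0.1136|000⟩ + (0.08857 - 0.2483i)|001⟩ + (-0.02609 - 0.08654i)|010⟩ + (-0.2095 - 0.01044i)|011⟩ - 0.288|100⟩ + (-0.2246 + 0.6296i)|101⟩ + (0.06614 + 0.2194i)|110⟩ + (0.5312 + 0.02647i)|111⟩

amp(|b₁b₂…⟩) = product of the factor amplitudes for bits b₁, b₂, …; only kets whose every factor amplitude is nonzero survive.
|000⟩: (-0.3669)(-0.7825)(0.3957) = 0.1136
|001⟩: (-0.3669)(-0.7825)(0.3085 - 0.865i) = (0.08857 - 0.2483i)
|010⟩: (-0.3669)(0.1797 + 0.5961i)(0.3957) = (-0.02609 - 0.08654i)
|011⟩: (-0.3669)(0.1797 + 0.5961i)(0.3085 - 0.865i) = (-0.2095 - 0.01044i)
|100⟩: (0.9302)(-0.7825)(0.3957) = -0.288
|101⟩: (0.9302)(-0.7825)(0.3085 - 0.865i) = (-0.2246 + 0.6296i)
|110⟩: (0.9302)(0.1797 + 0.5961i)(0.3957) = (0.06614 + 0.2194i)
|111⟩: (0.9302)(0.1797 + 0.5961i)(0.3085 - 0.865i) = (0.5312 + 0.02647i)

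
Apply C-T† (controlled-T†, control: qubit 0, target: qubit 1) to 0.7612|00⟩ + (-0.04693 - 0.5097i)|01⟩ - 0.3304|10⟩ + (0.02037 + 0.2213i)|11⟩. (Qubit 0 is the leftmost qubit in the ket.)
0.7612|00⟩ + (-0.04693 - 0.5097i)|01⟩ - 0.3304|10⟩ + (0.1709 + 0.1421i)|11⟩

C-T† leaves the control-|0⟩ kets |00⟩, |01⟩ unchanged and applies T† to qubit 1 on the control-|1⟩ pair (|10⟩, |11⟩).
T† = [[1, 0], [0, (1/√2 - (1/√2)i)]].
With a = amp(|10⟩) = -0.3304 and b = amp(|11⟩) = (0.02037 + 0.2213i):
new amp(|10⟩) = (1)·a = -0.3304
new amp(|11⟩) = (1/√2 - (1/√2)i)·b = (0.1709 + 0.1421i)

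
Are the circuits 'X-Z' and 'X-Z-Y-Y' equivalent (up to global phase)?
Yes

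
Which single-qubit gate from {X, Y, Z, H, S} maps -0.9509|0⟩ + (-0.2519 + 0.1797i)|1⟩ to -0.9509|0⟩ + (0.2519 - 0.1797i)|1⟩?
Z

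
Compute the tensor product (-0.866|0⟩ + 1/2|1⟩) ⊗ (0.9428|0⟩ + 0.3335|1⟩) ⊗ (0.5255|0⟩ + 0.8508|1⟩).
-0.4291|000⟩ - 0.6946|001⟩ - 0.1518|010⟩ - 0.2457|011⟩ + 0.2477|100⟩ + 0.4011|101⟩ + 0.08763|110⟩ + 0.1419|111⟩

amp(|b₁b₂…⟩) = product of the factor amplitudes for bits b₁, b₂, …; only kets whose every factor amplitude is nonzero survive.
|000⟩: (-0.866)(0.9428)(0.5255) = -0.4291
|001⟩: (-0.866)(0.9428)(0.8508) = -0.6946
|010⟩: (-0.866)(0.3335)(0.5255) = -0.1518
|011⟩: (-0.866)(0.3335)(0.8508) = -0.2457
|100⟩: (1/2)(0.9428)(0.5255) = 0.2477
|101⟩: (1/2)(0.9428)(0.8508) = 0.4011
|110⟩: (1/2)(0.3335)(0.5255) = 0.08763
|111⟩: (1/2)(0.3335)(0.8508) = 0.1419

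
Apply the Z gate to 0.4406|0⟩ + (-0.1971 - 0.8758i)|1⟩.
0.4406|0⟩ + (0.1971 + 0.8758i)|1⟩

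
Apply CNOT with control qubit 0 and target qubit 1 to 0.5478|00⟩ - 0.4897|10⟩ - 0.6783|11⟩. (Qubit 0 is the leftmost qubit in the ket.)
0.5478|00⟩ - 0.6783|10⟩ - 0.4897|11⟩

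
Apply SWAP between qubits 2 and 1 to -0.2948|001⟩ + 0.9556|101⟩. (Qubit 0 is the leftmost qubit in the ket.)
-0.2948|010⟩ + 0.9556|110⟩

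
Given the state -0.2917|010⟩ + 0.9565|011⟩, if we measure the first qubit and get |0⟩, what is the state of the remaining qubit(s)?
-0.2917|10⟩ + 0.9565|11⟩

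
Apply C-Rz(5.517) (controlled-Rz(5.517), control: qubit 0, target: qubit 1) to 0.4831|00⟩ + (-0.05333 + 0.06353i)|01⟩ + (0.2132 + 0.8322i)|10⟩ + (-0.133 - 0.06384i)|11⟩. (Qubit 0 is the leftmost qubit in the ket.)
0.4831|00⟩ + (-0.05333 + 0.06353i)|01⟩ + (0.1133 - 0.8516i)|10⟩ + (0.1472 + 0.009498i)|11⟩

C-Rz(5.517) leaves the control-|0⟩ kets |00⟩, |01⟩ unchanged and applies Rz(5.517) to qubit 1 on the control-|1⟩ pair (|10⟩, |11⟩).
Rz(5.517) = [[e^(−iθ/2), 0], [0, e^(iθ/2)]] with e^(±iθ/2) = cos(θ/2) ± i·sin(θ/2); θ = 5.517, cos(θ/2) ≈ -0.927513, sin(θ/2) ≈ 0.373791.
With a = amp(|10⟩) = (0.2132 + 0.8322i) and b = amp(|11⟩) = (-0.133 - 0.06384i):
new amp(|10⟩) = (-0.927513 - 0.373791i)·a = (0.1133 - 0.8516i)
new amp(|11⟩) = (-0.927513 + 0.373791i)·b = (0.1472 + 0.009498i)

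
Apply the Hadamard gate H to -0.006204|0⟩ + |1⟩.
0.7027|0⟩ - 0.7115|1⟩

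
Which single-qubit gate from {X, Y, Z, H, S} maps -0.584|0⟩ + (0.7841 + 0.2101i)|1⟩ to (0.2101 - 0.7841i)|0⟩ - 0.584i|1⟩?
Y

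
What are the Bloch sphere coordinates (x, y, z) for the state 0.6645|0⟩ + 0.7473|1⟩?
(0.9932, 0, -0.1169)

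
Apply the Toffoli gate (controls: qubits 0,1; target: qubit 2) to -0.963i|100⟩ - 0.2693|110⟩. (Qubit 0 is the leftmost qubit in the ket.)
-0.963i|100⟩ - 0.2693|111⟩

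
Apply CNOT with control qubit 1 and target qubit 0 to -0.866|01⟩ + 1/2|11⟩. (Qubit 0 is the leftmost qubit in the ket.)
1/2|01⟩ - 0.866|11⟩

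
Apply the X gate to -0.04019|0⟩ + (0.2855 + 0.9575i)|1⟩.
(0.2855 + 0.9575i)|0⟩ - 0.04019|1⟩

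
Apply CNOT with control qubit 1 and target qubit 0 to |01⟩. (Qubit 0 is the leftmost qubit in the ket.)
|11⟩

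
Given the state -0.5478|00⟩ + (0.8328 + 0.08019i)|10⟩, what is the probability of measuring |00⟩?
0.3001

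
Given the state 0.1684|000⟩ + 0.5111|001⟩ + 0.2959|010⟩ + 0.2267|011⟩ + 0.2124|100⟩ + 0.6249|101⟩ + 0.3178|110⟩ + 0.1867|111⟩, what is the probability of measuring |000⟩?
0.02836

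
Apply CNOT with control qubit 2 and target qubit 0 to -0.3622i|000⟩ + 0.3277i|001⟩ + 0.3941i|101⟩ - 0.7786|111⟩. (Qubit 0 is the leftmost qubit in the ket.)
-0.3622i|000⟩ + 0.3941i|001⟩ - 0.7786|011⟩ + 0.3277i|101⟩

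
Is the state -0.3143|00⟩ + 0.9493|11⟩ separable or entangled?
Entangled

Writing the state as a|00⟩ + b|01⟩ + c|10⟩ + d|11⟩, it is a product state iff ad − bc = 0.
Here (a, b, c, d) = (-0.3143, 0, 0, 0.9493): ad − bc = (-0.3143)(0.9493) − (0)(0) = -0.2984 ≠ 0, so the state is entangled.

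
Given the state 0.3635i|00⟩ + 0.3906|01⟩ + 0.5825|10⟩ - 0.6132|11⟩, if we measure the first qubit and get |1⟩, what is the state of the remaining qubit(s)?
0.6887|0⟩ - 0.725|1⟩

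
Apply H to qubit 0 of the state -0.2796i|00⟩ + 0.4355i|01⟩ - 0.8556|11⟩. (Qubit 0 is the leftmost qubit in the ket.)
-0.1977i|00⟩ + (-0.605 + 0.3079i)|01⟩ - 0.1977i|10⟩ + (0.605 + 0.3079i)|11⟩

H on qubit 0 mixes each pair of kets that differ only in qubit 0: amplitudes (a, b) of (|…0…⟩, |…1…⟩) become ((a + b)/√2, (a − b)/√2). Kets absent from the input have amplitude 0.
(|00⟩, |10⟩): (a, b) = (-0.2796i, 0) → (-0.1977i, -0.1977i)
(|01⟩, |11⟩): (a, b) = (0.4355i, -0.8556) → ((-0.605 + 0.3079i), (0.605 + 0.3079i))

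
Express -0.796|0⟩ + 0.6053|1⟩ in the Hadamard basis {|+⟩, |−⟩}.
-0.1348|+⟩ - 0.9909|−⟩

With |ψ⟩ = α|0⟩ + β|1⟩, the Hadamard-basis coefficients are ⟨+|ψ⟩ = (α + β)/√2 and ⟨−|ψ⟩ = (α − β)/√2.
Here α = -0.796, β = 0.6053: (α + β)/√2 = -0.1348, (α − β)/√2 = -0.9909.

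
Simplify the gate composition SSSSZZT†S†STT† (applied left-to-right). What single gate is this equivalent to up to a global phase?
T†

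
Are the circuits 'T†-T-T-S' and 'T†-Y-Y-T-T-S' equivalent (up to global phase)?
Yes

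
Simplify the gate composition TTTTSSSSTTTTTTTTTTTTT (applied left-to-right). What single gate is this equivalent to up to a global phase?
T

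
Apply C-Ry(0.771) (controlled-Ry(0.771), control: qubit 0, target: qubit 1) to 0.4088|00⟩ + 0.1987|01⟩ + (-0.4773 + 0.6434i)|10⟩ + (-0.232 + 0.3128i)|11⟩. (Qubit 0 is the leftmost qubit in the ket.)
0.4088|00⟩ + 0.1987|01⟩ + (-0.355 + 0.4786i)|10⟩ + (-0.3944 + 0.5318i)|11⟩

C-Ry(0.771) leaves the control-|0⟩ kets |00⟩, |01⟩ unchanged and applies Ry(0.771) to qubit 1 on the control-|1⟩ pair (|10⟩, |11⟩).
Ry(0.771) = [[cos(θ/2), −sin(θ/2)], [sin(θ/2), cos(θ/2)]]; θ = 0.771, cos(θ/2) ≈ 0.926611, sin(θ/2) ≈ 0.376022.
With a = amp(|10⟩) = (-0.4773 + 0.6434i) and b = amp(|11⟩) = (-0.232 + 0.3128i):
new amp(|10⟩) = (0.926611)·a + (-0.376022)·b = (-0.355 + 0.4786i)
new amp(|11⟩) = (0.376022)·a + (0.926611)·b = (-0.3944 + 0.5318i)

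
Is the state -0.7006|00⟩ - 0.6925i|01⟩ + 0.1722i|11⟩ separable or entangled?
Entangled

Writing the state as a|00⟩ + b|01⟩ + c|10⟩ + d|11⟩, it is a product state iff ad − bc = 0.
Here (a, b, c, d) = (-0.7006, -0.6925i, 0, 0.1722i): ad − bc = (-0.7006)(0.1722i) − (-0.6925i)(0) = -0.1206i ≠ 0, so the state is entangled.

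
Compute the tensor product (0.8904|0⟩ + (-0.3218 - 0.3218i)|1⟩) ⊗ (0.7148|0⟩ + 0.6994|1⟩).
0.6365|00⟩ + 0.6227|01⟩ + (-0.23 - 0.23i)|10⟩ + (-0.2251 - 0.2251i)|11⟩

amp(|b₁b₂…⟩) = product of the factor amplitudes for bits b₁, b₂, …; only kets whose every factor amplitude is nonzero survive.
|00⟩: (0.8904)(0.7148) = 0.6365
|01⟩: (0.8904)(0.6994) = 0.6227
|10⟩: (-0.3218 - 0.3218i)(0.7148) = (-0.23 - 0.23i)
|11⟩: (-0.3218 - 0.3218i)(0.6994) = (-0.2251 - 0.2251i)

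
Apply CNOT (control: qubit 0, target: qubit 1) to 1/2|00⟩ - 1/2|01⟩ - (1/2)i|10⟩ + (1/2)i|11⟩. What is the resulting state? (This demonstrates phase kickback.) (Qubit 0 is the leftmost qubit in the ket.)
1/2|00⟩ - 1/2|01⟩ + (1/2)i|10⟩ - (1/2)i|11⟩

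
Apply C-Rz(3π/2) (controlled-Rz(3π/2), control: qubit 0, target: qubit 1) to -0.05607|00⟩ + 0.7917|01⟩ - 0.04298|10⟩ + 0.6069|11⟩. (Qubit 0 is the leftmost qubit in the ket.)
-0.05607|00⟩ + 0.7917|01⟩ + (0.03039 + 0.03039i)|10⟩ + (-0.4291 + 0.4291i)|11⟩

C-Rz(3π/2) leaves the control-|0⟩ kets |00⟩, |01⟩ unchanged and applies Rz(3π/2) to qubit 1 on the control-|1⟩ pair (|10⟩, |11⟩).
Rz(3π/2) = [[e^(−iθ/2), 0], [0, e^(iθ/2)]] with e^(±iθ/2) = cos(θ/2) ± i·sin(θ/2); θ = 3π/2, cos(θ/2) ≈ -0.707107, sin(θ/2) ≈ 0.707107.
With a = amp(|10⟩) = -0.04298 and b = amp(|11⟩) = 0.6069:
new amp(|10⟩) = (-0.707107 - 0.707107i)·a = (0.03039 + 0.03039i)
new amp(|11⟩) = (-0.707107 + 0.707107i)·b = (-0.4291 + 0.4291i)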